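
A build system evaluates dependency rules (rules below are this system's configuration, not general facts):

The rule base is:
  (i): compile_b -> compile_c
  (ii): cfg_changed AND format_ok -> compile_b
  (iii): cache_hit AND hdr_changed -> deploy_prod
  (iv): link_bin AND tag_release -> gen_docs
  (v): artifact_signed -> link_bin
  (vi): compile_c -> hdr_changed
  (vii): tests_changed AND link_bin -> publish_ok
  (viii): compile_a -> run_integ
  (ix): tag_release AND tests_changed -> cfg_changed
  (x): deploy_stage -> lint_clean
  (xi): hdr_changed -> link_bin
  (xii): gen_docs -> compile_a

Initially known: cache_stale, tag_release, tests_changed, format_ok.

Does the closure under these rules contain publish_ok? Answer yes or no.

Round 1 fires (ix), giving cfg_changed.
Round 2 fires (ii), giving compile_b.
Round 3 fires (i), giving compile_c.
Round 4 fires (vi), giving hdr_changed.
Round 5 fires (xi), giving link_bin.
Round 6 fires (iv), (vii), giving gen_docs, publish_ok.
Round 7 fires (xii), giving compile_a.
Round 8 fires (viii), giving run_integ.
publish_ok appears in round 6, so it is derivable.

yes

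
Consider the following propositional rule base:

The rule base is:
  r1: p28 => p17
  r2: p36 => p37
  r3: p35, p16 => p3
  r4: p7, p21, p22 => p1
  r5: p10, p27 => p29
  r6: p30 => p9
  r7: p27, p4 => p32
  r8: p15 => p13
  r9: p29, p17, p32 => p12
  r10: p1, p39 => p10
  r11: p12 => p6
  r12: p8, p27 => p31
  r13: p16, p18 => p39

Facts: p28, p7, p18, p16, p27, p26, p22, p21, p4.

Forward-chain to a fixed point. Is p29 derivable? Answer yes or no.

Round 1: r1 [p28 => p17]; r4 [p7, p21, p22 => p1]; r7 [p27, p4 => p32]; r13 [p16, p18 => p39]. Adds p17, p1, p32, p39.
Round 2: r10 [p1, p39 => p10]. Adds p10.
Round 3: r5 [p10, p27 => p29]. Adds p29.
Round 4: r9 [p29, p17, p32 => p12]. Adds p12.
Round 5: r11 [p12 => p6]. Adds p6.
p29 appears in round 3, so it is derivable.

yes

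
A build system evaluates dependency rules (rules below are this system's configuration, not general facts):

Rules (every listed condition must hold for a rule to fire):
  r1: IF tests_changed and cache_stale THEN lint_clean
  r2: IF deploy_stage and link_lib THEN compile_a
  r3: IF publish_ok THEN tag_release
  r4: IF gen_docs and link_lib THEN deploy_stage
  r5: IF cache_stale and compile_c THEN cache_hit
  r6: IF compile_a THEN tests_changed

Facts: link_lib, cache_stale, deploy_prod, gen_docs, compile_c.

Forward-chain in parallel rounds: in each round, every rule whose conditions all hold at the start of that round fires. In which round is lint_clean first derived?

4

Round 1: r4 [IF gen_docs and link_lib THEN deploy_stage]; r5 [IF cache_stale and compile_c THEN cache_hit]. Adds deploy_stage, cache_hit.
Round 2: r2 [IF deploy_stage and link_lib THEN compile_a]. Adds compile_a.
Round 3: r6 [IF compile_a THEN tests_changed]. Adds tests_changed.
Round 4: r1 [IF tests_changed and cache_stale THEN lint_clean]. Adds lint_clean.
lint_clean first appears in round 4.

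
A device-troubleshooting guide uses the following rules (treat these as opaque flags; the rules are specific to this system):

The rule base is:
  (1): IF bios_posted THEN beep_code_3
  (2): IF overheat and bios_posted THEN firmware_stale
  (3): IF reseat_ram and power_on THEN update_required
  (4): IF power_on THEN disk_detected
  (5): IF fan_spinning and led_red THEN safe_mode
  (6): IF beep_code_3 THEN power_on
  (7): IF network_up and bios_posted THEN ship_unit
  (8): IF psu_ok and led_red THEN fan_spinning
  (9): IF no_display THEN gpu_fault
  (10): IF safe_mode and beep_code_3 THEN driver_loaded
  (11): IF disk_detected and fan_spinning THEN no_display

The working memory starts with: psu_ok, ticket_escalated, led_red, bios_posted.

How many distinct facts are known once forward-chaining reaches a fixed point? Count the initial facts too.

[1] (1) [IF bios_posted THEN beep_code_3]; (8) [IF psu_ok and led_red THEN fan_spinning]. ⇒ new: beep_code_3, fan_spinning.
[2] (5) [IF fan_spinning and led_red THEN safe_mode]; (6) [IF beep_code_3 THEN power_on]. ⇒ new: safe_mode, power_on.
[3] (4) [IF power_on THEN disk_detected]; (10) [IF safe_mode and beep_code_3 THEN driver_loaded]. ⇒ new: disk_detected, driver_loaded.
[4] (11) [IF disk_detected and fan_spinning THEN no_display]. ⇒ new: no_display.
[5] (9) [IF no_display THEN gpu_fault]. ⇒ new: gpu_fault.
Closure: {beep_code_3, bios_posted, disk_detected, driver_loaded, fan_spinning, gpu_fault, led_red, no_display, power_on, psu_ok, safe_mode, ticket_escalated} — 12 facts.

12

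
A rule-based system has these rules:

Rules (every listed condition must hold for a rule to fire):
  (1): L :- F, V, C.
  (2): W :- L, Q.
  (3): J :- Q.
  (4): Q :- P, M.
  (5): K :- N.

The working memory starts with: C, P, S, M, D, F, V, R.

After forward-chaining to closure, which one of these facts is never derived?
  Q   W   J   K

Round 1: (1) [L :- F, V, C.]; (4) [Q :- P, M.]. New: L, Q.
Round 2: (2) [W :- L, Q.]; (3) [J :- Q.]. New: W, J.
Derived: W (round 2), Q (round 1), J (round 2). K never appears in any round.

K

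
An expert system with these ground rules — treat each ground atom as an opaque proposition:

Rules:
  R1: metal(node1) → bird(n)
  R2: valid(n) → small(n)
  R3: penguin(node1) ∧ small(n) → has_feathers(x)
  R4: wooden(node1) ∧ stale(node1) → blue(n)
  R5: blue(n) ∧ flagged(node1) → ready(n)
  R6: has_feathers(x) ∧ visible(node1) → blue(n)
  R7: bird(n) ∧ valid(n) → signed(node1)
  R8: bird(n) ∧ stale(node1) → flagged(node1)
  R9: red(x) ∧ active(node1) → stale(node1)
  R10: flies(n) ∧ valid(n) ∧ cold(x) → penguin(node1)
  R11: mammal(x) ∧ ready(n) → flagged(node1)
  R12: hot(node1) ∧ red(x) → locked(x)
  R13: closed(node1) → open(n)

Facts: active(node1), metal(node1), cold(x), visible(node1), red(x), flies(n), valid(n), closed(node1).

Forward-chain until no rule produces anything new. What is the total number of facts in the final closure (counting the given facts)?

18

Round 1: R1 [metal(node1) → bird(n)]; R2 [valid(n) → small(n)]; R9 [red(x) ∧ active(node1) → stale(node1)]; R10 [flies(n) ∧ valid(n) ∧ cold(x) → penguin(node1)]; R13 [closed(node1) → open(n)]. Adds bird(n), small(n), stale(node1), penguin(node1), open(n).
Round 2: R3 [penguin(node1) ∧ small(n) → has_feathers(x)]; R7 [bird(n) ∧ valid(n) → signed(node1)]; R8 [bird(n) ∧ stale(node1) → flagged(node1)]. Adds has_feathers(x), signed(node1), flagged(node1).
Round 3: R6 [has_feathers(x) ∧ visible(node1) → blue(n)]. Adds blue(n).
Round 4: R5 [blue(n) ∧ flagged(node1) → ready(n)]. Adds ready(n).
Closure: {active(node1), bird(n), blue(n), closed(node1), cold(x), flagged(node1), flies(n), has_feathers(x), metal(node1), open(n), penguin(node1), ready(n), red(x), signed(node1), small(n), stale(node1), valid(n), visible(node1)} — 18 facts.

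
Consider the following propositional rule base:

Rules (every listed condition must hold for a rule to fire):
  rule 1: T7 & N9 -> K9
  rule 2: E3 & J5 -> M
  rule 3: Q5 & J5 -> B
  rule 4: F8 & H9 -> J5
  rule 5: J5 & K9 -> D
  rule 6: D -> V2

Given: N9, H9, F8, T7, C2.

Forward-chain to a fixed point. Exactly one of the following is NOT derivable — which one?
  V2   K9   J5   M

Round 1: rule 1 [T7 & N9 -> K9]; rule 4 [F8 & H9 -> J5]. New: K9, J5.
Round 2: rule 5 [J5 & K9 -> D]. New: D.
Round 3: rule 6 [D -> V2]. New: V2.
Derived: J5 (round 1), V2 (round 3), K9 (round 1). M never appears in any round.

M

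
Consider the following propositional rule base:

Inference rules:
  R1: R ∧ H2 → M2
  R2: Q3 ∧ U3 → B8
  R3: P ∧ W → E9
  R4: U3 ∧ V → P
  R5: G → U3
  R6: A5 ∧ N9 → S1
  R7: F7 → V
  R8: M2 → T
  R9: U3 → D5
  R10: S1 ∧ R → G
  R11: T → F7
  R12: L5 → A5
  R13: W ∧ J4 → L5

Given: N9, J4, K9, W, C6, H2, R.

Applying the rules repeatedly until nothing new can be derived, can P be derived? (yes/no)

Round 1 — R1, R13, derive M2, L5.
Round 2 — R8, R12, derive T, A5.
Round 3 — R6, R11, derive S1, F7.
Round 4 — R7, R10, derive V, G.
Round 5 — R5, derive U3.
Round 6 — R4, R9, derive P, D5.
Round 7 — R3, derive E9.
P appears in round 6, so it is derivable.

yes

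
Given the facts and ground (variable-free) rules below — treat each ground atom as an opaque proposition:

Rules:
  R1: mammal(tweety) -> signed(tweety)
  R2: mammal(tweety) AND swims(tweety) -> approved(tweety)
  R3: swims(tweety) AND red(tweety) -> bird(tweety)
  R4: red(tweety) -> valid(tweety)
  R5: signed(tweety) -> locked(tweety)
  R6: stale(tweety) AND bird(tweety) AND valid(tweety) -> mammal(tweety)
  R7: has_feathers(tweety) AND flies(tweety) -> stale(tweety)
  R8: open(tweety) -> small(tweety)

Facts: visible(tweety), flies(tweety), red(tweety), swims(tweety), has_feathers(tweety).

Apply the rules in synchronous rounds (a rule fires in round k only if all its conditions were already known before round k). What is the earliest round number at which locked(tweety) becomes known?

Round 1: R3 [swims(tweety) AND red(tweety) -> bird(tweety)]; R4 [red(tweety) -> valid(tweety)]; R7 [has_feathers(tweety) AND flies(tweety) -> stale(tweety)]. Adds bird(tweety), valid(tweety), stale(tweety).
Round 2: R6 [stale(tweety) AND bird(tweety) AND valid(tweety) -> mammal(tweety)]. Adds mammal(tweety).
Round 3: R1 [mammal(tweety) -> signed(tweety)]; R2 [mammal(tweety) AND swims(tweety) -> approved(tweety)]. Adds signed(tweety), approved(tweety).
Round 4: R5 [signed(tweety) -> locked(tweety)]. Adds locked(tweety).
locked(tweety) first appears in round 4.

4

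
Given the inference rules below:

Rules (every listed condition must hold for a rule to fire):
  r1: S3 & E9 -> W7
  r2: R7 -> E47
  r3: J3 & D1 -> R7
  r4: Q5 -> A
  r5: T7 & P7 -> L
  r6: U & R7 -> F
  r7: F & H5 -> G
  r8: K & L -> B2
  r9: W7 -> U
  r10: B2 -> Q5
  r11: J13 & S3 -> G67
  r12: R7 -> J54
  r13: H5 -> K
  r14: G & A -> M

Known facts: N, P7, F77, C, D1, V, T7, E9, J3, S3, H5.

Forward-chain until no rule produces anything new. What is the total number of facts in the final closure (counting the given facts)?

Round 1 fires r1, r3, r5, r13, giving W7, R7, L, K.
Round 2 fires r2, r8, r9, r12, giving E47, B2, U, J54.
Round 3 fires r6, r10, giving F, Q5.
Round 4 fires r4, r7, giving A, G.
Round 5 fires r14, giving M.
Closure: {A, B2, C, D1, E47, E9, F, F77, G, H5, J3, J54, K, L, M, N, P7, Q5, R7, S3, T7, U, V, W7} — 24 facts.

24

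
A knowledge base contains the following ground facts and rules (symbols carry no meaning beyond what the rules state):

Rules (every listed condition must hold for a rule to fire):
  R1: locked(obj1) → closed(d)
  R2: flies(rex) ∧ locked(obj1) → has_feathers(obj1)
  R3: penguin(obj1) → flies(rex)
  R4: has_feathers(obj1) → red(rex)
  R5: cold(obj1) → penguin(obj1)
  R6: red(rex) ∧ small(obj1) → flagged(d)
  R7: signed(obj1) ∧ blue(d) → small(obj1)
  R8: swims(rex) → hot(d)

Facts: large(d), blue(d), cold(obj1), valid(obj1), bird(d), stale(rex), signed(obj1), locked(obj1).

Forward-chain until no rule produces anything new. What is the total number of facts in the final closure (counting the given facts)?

15

[1] R1 [locked(obj1) → closed(d)]; R5 [cold(obj1) → penguin(obj1)]; R7 [signed(obj1) ∧ blue(d) → small(obj1)]. ⇒ new: closed(d), penguin(obj1), small(obj1).
[2] R3 [penguin(obj1) → flies(rex)]. ⇒ new: flies(rex).
[3] R2 [flies(rex) ∧ locked(obj1) → has_feathers(obj1)]. ⇒ new: has_feathers(obj1).
[4] R4 [has_feathers(obj1) → red(rex)]. ⇒ new: red(rex).
[5] R6 [red(rex) ∧ small(obj1) → flagged(d)]. ⇒ new: flagged(d).
Closure: {bird(d), blue(d), closed(d), cold(obj1), flagged(d), flies(rex), has_feathers(obj1), large(d), locked(obj1), penguin(obj1), red(rex), signed(obj1), small(obj1), stale(rex), valid(obj1)} — 15 facts.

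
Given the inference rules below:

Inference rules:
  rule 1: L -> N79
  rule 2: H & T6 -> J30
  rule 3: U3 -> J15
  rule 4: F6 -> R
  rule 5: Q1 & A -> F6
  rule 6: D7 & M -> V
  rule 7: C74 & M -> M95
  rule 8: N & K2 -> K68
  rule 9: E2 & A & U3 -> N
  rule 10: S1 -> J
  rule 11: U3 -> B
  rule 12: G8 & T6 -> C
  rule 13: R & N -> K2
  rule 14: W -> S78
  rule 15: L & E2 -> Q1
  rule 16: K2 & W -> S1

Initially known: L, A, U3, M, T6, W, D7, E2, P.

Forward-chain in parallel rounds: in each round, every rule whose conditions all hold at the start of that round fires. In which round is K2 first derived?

[1] rule 1 [L -> N79]; rule 3 [U3 -> J15]; rule 6 [D7 & M -> V]; rule 9 [E2 & A & U3 -> N]; rule 11 [U3 -> B]; rule 14 [W -> S78]; rule 15 [L & E2 -> Q1]. ⇒ new: N79, J15, V, N, B, S78, Q1.
[2] rule 5 [Q1 & A -> F6]. ⇒ new: F6.
[3] rule 4 [F6 -> R]. ⇒ new: R.
[4] rule 13 [R & N -> K2]. ⇒ new: K2.
K2 first appears in round 4.

4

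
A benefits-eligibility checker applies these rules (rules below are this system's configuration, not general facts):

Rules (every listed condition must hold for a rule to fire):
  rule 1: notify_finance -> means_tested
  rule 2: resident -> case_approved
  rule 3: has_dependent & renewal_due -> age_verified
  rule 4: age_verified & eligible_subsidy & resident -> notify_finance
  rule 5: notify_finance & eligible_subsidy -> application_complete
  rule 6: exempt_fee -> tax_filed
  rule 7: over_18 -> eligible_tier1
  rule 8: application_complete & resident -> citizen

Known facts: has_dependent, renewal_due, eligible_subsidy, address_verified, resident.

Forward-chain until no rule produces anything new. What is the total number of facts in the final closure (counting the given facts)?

11

Round 1 — rule 2, rule 3, derive case_approved, age_verified.
Round 2 — rule 4, derive notify_finance.
Round 3 — rule 1, rule 5, derive means_tested, application_complete.
Round 4 — rule 8, derive citizen.
Closure: {address_verified, age_verified, application_complete, case_approved, citizen, eligible_subsidy, has_dependent, means_tested, notify_finance, renewal_due, resident} — 11 facts.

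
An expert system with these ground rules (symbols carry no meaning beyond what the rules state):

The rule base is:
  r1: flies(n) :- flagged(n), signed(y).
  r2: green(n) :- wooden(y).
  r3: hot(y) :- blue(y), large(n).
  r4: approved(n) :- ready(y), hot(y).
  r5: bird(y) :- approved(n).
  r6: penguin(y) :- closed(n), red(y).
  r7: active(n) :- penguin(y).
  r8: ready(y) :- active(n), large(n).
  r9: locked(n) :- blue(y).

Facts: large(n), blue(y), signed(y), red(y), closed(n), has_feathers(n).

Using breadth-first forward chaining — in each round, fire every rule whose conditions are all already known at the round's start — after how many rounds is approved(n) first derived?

4

[1] r3 [hot(y) :- blue(y), large(n).]; r6 [penguin(y) :- closed(n), red(y).]; r9 [locked(n) :- blue(y).]. ⇒ new: hot(y), penguin(y), locked(n).
[2] r7 [active(n) :- penguin(y).]. ⇒ new: active(n).
[3] r8 [ready(y) :- active(n), large(n).]. ⇒ new: ready(y).
[4] r4 [approved(n) :- ready(y), hot(y).]. ⇒ new: approved(n).
approved(n) first appears in round 4.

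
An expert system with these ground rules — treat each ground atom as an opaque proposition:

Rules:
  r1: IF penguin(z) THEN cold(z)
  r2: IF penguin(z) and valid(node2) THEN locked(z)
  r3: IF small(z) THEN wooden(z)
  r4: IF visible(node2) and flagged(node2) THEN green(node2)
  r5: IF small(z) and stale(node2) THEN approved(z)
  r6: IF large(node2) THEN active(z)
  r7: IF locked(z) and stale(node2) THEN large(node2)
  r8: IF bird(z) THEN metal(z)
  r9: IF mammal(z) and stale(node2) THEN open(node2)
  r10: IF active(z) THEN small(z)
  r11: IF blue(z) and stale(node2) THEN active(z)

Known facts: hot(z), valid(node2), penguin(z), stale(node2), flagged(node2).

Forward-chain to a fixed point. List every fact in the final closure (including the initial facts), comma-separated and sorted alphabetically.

active(z), approved(z), cold(z), flagged(node2), hot(z), large(node2), locked(z), penguin(z), small(z), stale(node2), valid(node2), wooden(z)

Round 1: r1 [IF penguin(z) THEN cold(z)]; r2 [IF penguin(z) and valid(node2) THEN locked(z)]. Adds cold(z), locked(z).
Round 2: r7 [IF locked(z) and stale(node2) THEN large(node2)]. Adds large(node2).
Round 3: r6 [IF large(node2) THEN active(z)]. Adds active(z).
Round 4: r10 [IF active(z) THEN small(z)]. Adds small(z).
Round 5: r3 [IF small(z) THEN wooden(z)]; r5 [IF small(z) and stale(node2) THEN approved(z)]. Adds wooden(z), approved(z).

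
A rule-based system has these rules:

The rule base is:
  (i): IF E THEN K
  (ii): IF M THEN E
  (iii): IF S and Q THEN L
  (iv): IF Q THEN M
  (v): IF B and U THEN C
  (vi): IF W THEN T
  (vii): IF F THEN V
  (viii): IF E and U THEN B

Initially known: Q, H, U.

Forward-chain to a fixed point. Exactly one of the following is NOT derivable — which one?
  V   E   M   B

Round 1: (iv) [IF Q THEN M]. New: M.
Round 2: (ii) [IF M THEN E]. New: E.
Round 3: (i) [IF E THEN K]; (viii) [IF E and U THEN B]. New: K, B.
Round 4: (v) [IF B and U THEN C]. New: C.
Derived: M (round 1), B (round 3), E (round 2). V never appears in any round.

V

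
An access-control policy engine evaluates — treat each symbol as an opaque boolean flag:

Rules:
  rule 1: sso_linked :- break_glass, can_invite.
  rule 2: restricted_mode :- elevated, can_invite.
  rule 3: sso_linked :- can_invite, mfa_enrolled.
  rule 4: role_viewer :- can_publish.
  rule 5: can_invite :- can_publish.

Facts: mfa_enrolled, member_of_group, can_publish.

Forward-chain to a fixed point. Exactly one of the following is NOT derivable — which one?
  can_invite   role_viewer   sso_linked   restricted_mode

restricted_mode

Round 1 fires rule 4, rule 5, giving role_viewer, can_invite.
Round 2 fires rule 3, giving sso_linked.
Derived: role_viewer (round 1), sso_linked (round 2), can_invite (round 1). restricted_mode never appears in any round.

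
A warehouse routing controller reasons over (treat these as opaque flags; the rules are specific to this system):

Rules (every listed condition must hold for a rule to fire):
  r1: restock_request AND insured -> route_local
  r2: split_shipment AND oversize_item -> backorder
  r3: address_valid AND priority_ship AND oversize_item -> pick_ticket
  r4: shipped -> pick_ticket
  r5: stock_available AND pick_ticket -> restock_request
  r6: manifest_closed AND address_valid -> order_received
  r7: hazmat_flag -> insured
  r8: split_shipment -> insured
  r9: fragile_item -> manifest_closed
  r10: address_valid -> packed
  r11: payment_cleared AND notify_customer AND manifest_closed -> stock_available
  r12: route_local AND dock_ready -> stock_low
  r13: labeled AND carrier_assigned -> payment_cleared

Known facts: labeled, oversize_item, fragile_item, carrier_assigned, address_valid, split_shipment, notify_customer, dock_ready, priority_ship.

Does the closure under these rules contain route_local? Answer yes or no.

yes

Round 1 fires r2, r3, r8, r9, r10, r13, giving backorder, pick_ticket, insured, manifest_closed, packed, payment_cleared.
Round 2 fires r6, r11, giving order_received, stock_available.
Round 3 fires r5, giving restock_request.
Round 4 fires r1, giving route_local.
Round 5 fires r12, giving stock_low.
route_local appears in round 4, so it is derivable.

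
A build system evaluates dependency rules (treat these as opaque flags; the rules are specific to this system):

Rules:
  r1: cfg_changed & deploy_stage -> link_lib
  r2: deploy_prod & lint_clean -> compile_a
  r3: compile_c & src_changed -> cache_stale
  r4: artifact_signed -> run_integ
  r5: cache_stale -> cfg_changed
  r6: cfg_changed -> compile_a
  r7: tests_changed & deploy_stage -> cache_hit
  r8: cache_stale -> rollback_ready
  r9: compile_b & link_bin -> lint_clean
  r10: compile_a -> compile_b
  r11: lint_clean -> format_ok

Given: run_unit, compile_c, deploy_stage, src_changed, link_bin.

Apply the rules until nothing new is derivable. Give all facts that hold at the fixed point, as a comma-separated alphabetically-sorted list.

cache_stale, cfg_changed, compile_a, compile_b, compile_c, deploy_stage, format_ok, link_bin, link_lib, lint_clean, rollback_ready, run_unit, src_changed

Round 1: r3 [compile_c & src_changed -> cache_stale]. New: cache_stale.
Round 2: r5 [cache_stale -> cfg_changed]; r8 [cache_stale -> rollback_ready]. New: cfg_changed, rollback_ready.
Round 3: r1 [cfg_changed & deploy_stage -> link_lib]; r6 [cfg_changed -> compile_a]. New: link_lib, compile_a.
Round 4: r10 [compile_a -> compile_b]. New: compile_b.
Round 5: r9 [compile_b & link_bin -> lint_clean]. New: lint_clean.
Round 6: r11 [lint_clean -> format_ok]. New: format_ok.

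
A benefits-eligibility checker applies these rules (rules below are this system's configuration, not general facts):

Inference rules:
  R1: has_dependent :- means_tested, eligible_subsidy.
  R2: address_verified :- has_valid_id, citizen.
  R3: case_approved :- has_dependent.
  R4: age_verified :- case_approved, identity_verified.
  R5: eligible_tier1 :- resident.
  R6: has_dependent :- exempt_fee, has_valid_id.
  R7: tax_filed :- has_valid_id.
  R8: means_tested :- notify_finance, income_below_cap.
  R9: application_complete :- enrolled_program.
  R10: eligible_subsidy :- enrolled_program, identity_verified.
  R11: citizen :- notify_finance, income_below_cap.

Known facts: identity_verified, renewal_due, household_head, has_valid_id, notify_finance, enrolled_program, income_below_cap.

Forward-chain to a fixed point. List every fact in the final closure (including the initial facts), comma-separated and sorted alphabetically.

Round 1: R7 [tax_filed :- has_valid_id.]; R8 [means_tested :- notify_finance, income_below_cap.]; R9 [application_complete :- enrolled_program.]; R10 [eligible_subsidy :- enrolled_program, identity_verified.]; R11 [citizen :- notify_finance, income_below_cap.]. Adds tax_filed, means_tested, application_complete, eligible_subsidy, citizen.
Round 2: R1 [has_dependent :- means_tested, eligible_subsidy.]; R2 [address_verified :- has_valid_id, citizen.]. Adds has_dependent, address_verified.
Round 3: R3 [case_approved :- has_dependent.]. Adds case_approved.
Round 4: R4 [age_verified :- case_approved, identity_verified.]. Adds age_verified.

address_verified, age_verified, application_complete, case_approved, citizen, eligible_subsidy, enrolled_program, has_dependent, has_valid_id, household_head, identity_verified, income_below_cap, means_tested, notify_finance, renewal_due, tax_filed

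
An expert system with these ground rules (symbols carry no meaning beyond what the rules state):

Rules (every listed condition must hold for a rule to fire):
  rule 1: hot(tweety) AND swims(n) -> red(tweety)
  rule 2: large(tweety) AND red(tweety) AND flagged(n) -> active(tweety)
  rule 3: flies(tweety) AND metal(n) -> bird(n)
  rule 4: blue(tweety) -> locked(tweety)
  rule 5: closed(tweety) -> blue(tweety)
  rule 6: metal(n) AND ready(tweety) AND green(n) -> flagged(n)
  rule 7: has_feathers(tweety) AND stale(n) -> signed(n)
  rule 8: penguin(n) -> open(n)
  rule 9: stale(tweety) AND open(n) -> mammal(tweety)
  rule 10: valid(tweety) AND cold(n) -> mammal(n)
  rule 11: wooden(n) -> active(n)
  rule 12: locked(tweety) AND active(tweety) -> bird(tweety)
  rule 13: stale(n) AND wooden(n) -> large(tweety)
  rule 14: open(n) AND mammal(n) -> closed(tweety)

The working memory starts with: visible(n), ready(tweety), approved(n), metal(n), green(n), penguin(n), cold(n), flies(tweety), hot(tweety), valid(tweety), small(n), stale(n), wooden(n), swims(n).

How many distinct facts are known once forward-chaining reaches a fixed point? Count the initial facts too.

26

Round 1: rule 1 [hot(tweety) AND swims(n) -> red(tweety)]; rule 3 [flies(tweety) AND metal(n) -> bird(n)]; rule 6 [metal(n) AND ready(tweety) AND green(n) -> flagged(n)]; rule 8 [penguin(n) -> open(n)]; rule 10 [valid(tweety) AND cold(n) -> mammal(n)]; rule 11 [wooden(n) -> active(n)]; rule 13 [stale(n) AND wooden(n) -> large(tweety)]. Adds red(tweety), bird(n), flagged(n), open(n), mammal(n), active(n), large(tweety).
Round 2: rule 2 [large(tweety) AND red(tweety) AND flagged(n) -> active(tweety)]; rule 14 [open(n) AND mammal(n) -> closed(tweety)]. Adds active(tweety), closed(tweety).
Round 3: rule 5 [closed(tweety) -> blue(tweety)]. Adds blue(tweety).
Round 4: rule 4 [blue(tweety) -> locked(tweety)]. Adds locked(tweety).
Round 5: rule 12 [locked(tweety) AND active(tweety) -> bird(tweety)]. Adds bird(tweety).
Closure: {active(n), active(tweety), approved(n), bird(n), bird(tweety), blue(tweety), closed(tweety), cold(n), flagged(n), flies(tweety), green(n), hot(tweety), large(tweety), locked(tweety), mammal(n), metal(n), open(n), penguin(n), ready(tweety), red(tweety), small(n), stale(n), swims(n), valid(tweety), visible(n), wooden(n)} — 26 facts.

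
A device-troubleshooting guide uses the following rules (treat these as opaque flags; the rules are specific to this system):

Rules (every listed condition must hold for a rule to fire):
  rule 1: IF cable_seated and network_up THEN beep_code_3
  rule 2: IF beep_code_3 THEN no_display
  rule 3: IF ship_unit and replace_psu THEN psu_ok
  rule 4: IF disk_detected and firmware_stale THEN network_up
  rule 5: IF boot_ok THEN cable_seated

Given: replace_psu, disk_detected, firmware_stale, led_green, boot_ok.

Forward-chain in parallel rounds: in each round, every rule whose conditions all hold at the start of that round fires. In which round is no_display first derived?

Round 1: rule 4 [IF disk_detected and firmware_stale THEN network_up]; rule 5 [IF boot_ok THEN cable_seated]. Adds network_up, cable_seated.
Round 2: rule 1 [IF cable_seated and network_up THEN beep_code_3]. Adds beep_code_3.
Round 3: rule 2 [IF beep_code_3 THEN no_display]. Adds no_display.
no_display first appears in round 3.

3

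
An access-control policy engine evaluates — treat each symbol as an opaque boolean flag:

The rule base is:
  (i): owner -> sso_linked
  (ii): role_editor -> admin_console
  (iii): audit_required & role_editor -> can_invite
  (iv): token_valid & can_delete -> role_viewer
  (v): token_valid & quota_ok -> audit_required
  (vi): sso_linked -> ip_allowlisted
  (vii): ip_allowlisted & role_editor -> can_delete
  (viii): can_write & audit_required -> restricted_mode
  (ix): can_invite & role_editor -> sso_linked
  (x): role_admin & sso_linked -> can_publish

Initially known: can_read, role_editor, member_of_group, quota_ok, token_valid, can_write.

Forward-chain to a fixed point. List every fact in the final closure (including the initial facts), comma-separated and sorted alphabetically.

admin_console, audit_required, can_delete, can_invite, can_read, can_write, ip_allowlisted, member_of_group, quota_ok, restricted_mode, role_editor, role_viewer, sso_linked, token_valid

Round 1: (ii) [role_editor -> admin_console]; (v) [token_valid & quota_ok -> audit_required]. New: admin_console, audit_required.
Round 2: (iii) [audit_required & role_editor -> can_invite]; (viii) [can_write & audit_required -> restricted_mode]. New: can_invite, restricted_mode.
Round 3: (ix) [can_invite & role_editor -> sso_linked]. New: sso_linked.
Round 4: (vi) [sso_linked -> ip_allowlisted]. New: ip_allowlisted.
Round 5: (vii) [ip_allowlisted & role_editor -> can_delete]. New: can_delete.
Round 6: (iv) [token_valid & can_delete -> role_viewer]. New: role_viewer.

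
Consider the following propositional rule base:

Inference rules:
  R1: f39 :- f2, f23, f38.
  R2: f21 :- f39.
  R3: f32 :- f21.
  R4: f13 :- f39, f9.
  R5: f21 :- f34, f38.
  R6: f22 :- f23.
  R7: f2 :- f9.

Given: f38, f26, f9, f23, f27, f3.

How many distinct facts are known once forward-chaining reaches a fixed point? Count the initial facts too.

12

Round 1 — R6, R7, derive f22, f2.
Round 2 — R1, derive f39.
Round 3 — R2, R4, derive f21, f13.
Round 4 — R3, derive f32.
Closure: {f13, f2, f21, f22, f23, f26, f27, f3, f32, f38, f39, f9} — 12 facts.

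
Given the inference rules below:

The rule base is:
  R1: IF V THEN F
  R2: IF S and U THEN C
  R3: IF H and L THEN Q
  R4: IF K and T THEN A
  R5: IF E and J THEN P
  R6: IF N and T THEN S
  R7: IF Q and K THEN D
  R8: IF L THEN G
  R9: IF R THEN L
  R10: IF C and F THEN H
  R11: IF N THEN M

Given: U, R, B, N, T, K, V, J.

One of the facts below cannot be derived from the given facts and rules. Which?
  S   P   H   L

P

Round 1: R1 [IF V THEN F]; R4 [IF K and T THEN A]; R6 [IF N and T THEN S]; R9 [IF R THEN L]; R11 [IF N THEN M]. New: F, A, S, L, M.
Round 2: R2 [IF S and U THEN C]; R8 [IF L THEN G]. New: C, G.
Round 3: R10 [IF C and F THEN H]. New: H.
Round 4: R3 [IF H and L THEN Q]. New: Q.
Round 5: R7 [IF Q and K THEN D]. New: D.
Derived: H (round 3), S (round 1), L (round 1). P never appears in any round.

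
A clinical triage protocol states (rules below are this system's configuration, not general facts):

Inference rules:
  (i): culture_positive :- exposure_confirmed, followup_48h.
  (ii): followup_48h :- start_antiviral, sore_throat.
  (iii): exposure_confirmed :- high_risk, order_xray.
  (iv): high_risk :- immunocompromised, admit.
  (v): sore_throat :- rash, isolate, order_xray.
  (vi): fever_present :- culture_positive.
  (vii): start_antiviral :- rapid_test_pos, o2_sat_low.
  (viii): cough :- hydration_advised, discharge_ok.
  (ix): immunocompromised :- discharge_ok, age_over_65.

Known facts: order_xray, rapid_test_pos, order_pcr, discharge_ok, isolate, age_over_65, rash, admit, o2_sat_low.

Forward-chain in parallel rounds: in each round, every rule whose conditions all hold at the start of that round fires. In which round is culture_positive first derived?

Round 1 — (v), (vii), (ix), derive sore_throat, start_antiviral, immunocompromised.
Round 2 — (ii), (iv), derive followup_48h, high_risk.
Round 3 — (iii), derive exposure_confirmed.
Round 4 — (i), derive culture_positive.
culture_positive first appears in round 4.

4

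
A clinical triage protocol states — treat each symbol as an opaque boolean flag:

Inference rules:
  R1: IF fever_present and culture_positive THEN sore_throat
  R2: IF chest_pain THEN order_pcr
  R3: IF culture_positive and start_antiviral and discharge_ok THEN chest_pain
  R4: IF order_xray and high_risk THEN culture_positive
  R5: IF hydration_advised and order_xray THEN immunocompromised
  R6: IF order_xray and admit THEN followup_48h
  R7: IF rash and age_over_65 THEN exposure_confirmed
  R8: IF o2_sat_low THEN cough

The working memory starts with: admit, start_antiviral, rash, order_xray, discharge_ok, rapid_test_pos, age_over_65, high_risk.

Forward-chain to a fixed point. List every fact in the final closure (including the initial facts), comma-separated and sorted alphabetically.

Round 1 — R4, R6, R7, derive culture_positive, followup_48h, exposure_confirmed.
Round 2 — R3, derive chest_pain.
Round 3 — R2, derive order_pcr.

admit, age_over_65, chest_pain, culture_positive, discharge_ok, exposure_confirmed, followup_48h, high_risk, order_pcr, order_xray, rapid_test_pos, rash, start_antiviral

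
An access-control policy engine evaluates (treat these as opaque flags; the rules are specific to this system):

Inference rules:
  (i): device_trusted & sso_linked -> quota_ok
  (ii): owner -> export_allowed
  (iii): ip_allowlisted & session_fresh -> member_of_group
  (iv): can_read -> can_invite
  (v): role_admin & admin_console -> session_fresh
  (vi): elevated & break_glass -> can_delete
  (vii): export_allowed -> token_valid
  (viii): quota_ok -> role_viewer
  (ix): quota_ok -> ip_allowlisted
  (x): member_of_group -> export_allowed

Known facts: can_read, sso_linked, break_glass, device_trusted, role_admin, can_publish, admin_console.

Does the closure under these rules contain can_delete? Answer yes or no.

no

Round 1: (i) [device_trusted & sso_linked -> quota_ok]; (iv) [can_read -> can_invite]; (v) [role_admin & admin_console -> session_fresh]. Adds quota_ok, can_invite, session_fresh.
Round 2: (viii) [quota_ok -> role_viewer]; (ix) [quota_ok -> ip_allowlisted]. Adds role_viewer, ip_allowlisted.
Round 3: (iii) [ip_allowlisted & session_fresh -> member_of_group]. Adds member_of_group.
Round 4: (x) [member_of_group -> export_allowed]. Adds export_allowed.
Round 5: (vii) [export_allowed -> token_valid]. Adds token_valid.
Fixed point reached. can_delete is concluded only by (vi); (vi) needs elevated (never derived).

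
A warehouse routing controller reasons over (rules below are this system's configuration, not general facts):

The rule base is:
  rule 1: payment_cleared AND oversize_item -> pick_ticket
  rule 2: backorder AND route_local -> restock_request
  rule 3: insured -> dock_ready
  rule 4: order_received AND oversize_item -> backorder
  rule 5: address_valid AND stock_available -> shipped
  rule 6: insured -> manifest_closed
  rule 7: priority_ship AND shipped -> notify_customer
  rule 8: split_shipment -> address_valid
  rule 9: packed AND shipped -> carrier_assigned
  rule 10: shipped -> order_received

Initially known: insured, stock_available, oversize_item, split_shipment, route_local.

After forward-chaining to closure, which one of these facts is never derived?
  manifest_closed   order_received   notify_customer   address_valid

notify_customer

[1] rule 3 [insured -> dock_ready]; rule 6 [insured -> manifest_closed]; rule 8 [split_shipment -> address_valid]. ⇒ new: dock_ready, manifest_closed, address_valid.
[2] rule 5 [address_valid AND stock_available -> shipped]. ⇒ new: shipped.
[3] rule 10 [shipped -> order_received]. ⇒ new: order_received.
[4] rule 4 [order_received AND oversize_item -> backorder]. ⇒ new: backorder.
[5] rule 2 [backorder AND route_local -> restock_request]. ⇒ new: restock_request.
Derived: manifest_closed (round 1), address_valid (round 1), order_received (round 3). notify_customer never appears in any round.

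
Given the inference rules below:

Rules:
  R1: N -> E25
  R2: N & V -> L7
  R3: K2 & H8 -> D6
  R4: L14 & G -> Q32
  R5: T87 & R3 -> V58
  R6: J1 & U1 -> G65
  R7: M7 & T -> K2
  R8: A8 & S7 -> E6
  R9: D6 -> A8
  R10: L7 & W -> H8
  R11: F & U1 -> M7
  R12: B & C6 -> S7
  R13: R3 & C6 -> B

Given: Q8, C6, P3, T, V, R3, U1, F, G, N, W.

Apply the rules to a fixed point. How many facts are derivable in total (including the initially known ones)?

21

[1] R1 [N -> E25]; R2 [N & V -> L7]; R11 [F & U1 -> M7]; R13 [R3 & C6 -> B]. ⇒ new: E25, L7, M7, B.
[2] R7 [M7 & T -> K2]; R10 [L7 & W -> H8]; R12 [B & C6 -> S7]. ⇒ new: K2, H8, S7.
[3] R3 [K2 & H8 -> D6]. ⇒ new: D6.
[4] R9 [D6 -> A8]. ⇒ new: A8.
[5] R8 [A8 & S7 -> E6]. ⇒ new: E6.
Closure: {A8, B, C6, D6, E25, E6, F, G, H8, K2, L7, M7, N, P3, Q8, R3, S7, T, U1, V, W} — 21 facts.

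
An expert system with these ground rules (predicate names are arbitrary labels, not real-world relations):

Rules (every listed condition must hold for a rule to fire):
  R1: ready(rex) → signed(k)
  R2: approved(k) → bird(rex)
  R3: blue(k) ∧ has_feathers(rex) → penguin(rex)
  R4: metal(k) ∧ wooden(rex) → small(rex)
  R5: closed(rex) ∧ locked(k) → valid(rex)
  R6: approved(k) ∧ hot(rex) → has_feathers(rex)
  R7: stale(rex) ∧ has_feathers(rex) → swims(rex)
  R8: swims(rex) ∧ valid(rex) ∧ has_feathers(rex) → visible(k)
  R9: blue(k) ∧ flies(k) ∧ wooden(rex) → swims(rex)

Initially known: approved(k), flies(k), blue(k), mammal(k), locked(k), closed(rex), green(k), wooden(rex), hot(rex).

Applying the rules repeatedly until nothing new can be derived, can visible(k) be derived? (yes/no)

Round 1: R2 [approved(k) → bird(rex)]; R5 [closed(rex) ∧ locked(k) → valid(rex)]; R6 [approved(k) ∧ hot(rex) → has_feathers(rex)]; R9 [blue(k) ∧ flies(k) ∧ wooden(rex) → swims(rex)]. New: bird(rex), valid(rex), has_feathers(rex), swims(rex).
Round 2: R3 [blue(k) ∧ has_feathers(rex) → penguin(rex)]; R8 [swims(rex) ∧ valid(rex) ∧ has_feathers(rex) → visible(k)]. New: penguin(rex), visible(k).
visible(k) appears in round 2, so it is derivable.

yes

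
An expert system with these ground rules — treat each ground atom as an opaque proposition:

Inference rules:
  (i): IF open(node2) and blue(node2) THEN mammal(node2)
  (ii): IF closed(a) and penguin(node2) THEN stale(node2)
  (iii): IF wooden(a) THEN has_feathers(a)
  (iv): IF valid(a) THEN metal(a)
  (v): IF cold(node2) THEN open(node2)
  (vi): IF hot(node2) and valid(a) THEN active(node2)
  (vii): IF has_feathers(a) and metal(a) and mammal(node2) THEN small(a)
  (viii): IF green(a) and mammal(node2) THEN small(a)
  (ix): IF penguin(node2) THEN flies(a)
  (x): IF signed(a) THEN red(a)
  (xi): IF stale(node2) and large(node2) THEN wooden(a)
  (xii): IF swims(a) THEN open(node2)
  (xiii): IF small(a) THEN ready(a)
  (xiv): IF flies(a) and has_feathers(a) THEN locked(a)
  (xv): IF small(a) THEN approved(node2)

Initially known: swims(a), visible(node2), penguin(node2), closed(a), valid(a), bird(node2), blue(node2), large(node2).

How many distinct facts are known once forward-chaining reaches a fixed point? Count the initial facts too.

19

[1] (ii) [IF closed(a) and penguin(node2) THEN stale(node2)]; (iv) [IF valid(a) THEN metal(a)]; (ix) [IF penguin(node2) THEN flies(a)]; (xii) [IF swims(a) THEN open(node2)]. ⇒ new: stale(node2), metal(a), flies(a), open(node2).
[2] (i) [IF open(node2) and blue(node2) THEN mammal(node2)]; (xi) [IF stale(node2) and large(node2) THEN wooden(a)]. ⇒ new: mammal(node2), wooden(a).
[3] (iii) [IF wooden(a) THEN has_feathers(a)]. ⇒ new: has_feathers(a).
[4] (vii) [IF has_feathers(a) and metal(a) and mammal(node2) THEN small(a)]; (xiv) [IF flies(a) and has_feathers(a) THEN locked(a)]. ⇒ new: small(a), locked(a).
[5] (xiii) [IF small(a) THEN ready(a)]; (xv) [IF small(a) THEN approved(node2)]. ⇒ new: ready(a), approved(node2).
Closure: {approved(node2), bird(node2), blue(node2), closed(a), flies(a), has_feathers(a), large(node2), locked(a), mammal(node2), metal(a), open(node2), penguin(node2), ready(a), small(a), stale(node2), swims(a), valid(a), visible(node2), wooden(a)} — 19 facts.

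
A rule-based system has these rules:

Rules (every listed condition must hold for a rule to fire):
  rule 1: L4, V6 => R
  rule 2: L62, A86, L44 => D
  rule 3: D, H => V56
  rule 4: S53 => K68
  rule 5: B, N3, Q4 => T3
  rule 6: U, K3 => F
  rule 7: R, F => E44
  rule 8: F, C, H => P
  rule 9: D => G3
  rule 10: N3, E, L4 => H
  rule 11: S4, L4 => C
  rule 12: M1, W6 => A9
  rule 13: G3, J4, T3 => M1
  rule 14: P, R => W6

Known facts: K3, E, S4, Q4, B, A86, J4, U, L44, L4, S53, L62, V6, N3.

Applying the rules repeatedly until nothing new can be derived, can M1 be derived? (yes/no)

Round 1 fires rule 1, rule 2, rule 4, rule 5, rule 6, rule 10, rule 11, giving R, D, K68, T3, F, H, C.
Round 2 fires rule 3, rule 7, rule 8, rule 9, giving V56, E44, P, G3.
Round 3 fires rule 13, rule 14, giving M1, W6.
Round 4 fires rule 12, giving A9.
M1 appears in round 3, so it is derivable.

yes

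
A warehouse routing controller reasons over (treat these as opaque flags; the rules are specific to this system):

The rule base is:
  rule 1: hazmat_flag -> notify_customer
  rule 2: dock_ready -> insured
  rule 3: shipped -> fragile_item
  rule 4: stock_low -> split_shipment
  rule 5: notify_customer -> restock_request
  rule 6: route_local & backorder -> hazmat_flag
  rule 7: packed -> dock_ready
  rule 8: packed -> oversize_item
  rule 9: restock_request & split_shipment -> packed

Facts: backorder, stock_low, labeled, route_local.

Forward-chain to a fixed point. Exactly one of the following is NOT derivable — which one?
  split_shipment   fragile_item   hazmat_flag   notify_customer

fragile_item

[1] rule 4 [stock_low -> split_shipment]; rule 6 [route_local & backorder -> hazmat_flag]. ⇒ new: split_shipment, hazmat_flag.
[2] rule 1 [hazmat_flag -> notify_customer]. ⇒ new: notify_customer.
[3] rule 5 [notify_customer -> restock_request]. ⇒ new: restock_request.
[4] rule 9 [restock_request & split_shipment -> packed]. ⇒ new: packed.
[5] rule 7 [packed -> dock_ready]; rule 8 [packed -> oversize_item]. ⇒ new: dock_ready, oversize_item.
[6] rule 2 [dock_ready -> insured]. ⇒ new: insured.
Derived: split_shipment (round 1), hazmat_flag (round 1), notify_customer (round 2). fragile_item never appears in any round.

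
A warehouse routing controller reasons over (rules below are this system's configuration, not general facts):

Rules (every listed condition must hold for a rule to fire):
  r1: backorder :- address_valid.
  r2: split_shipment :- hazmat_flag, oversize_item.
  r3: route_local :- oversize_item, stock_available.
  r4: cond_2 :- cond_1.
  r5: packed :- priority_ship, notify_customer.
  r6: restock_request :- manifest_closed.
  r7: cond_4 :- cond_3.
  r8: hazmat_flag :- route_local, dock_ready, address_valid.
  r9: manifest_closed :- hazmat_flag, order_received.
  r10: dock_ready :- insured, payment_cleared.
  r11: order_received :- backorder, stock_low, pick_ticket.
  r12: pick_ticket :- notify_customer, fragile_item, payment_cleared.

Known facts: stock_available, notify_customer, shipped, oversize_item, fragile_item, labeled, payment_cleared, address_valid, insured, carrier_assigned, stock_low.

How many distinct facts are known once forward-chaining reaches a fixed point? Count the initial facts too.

20

Round 1: r1 [backorder :- address_valid.]; r3 [route_local :- oversize_item, stock_available.]; r10 [dock_ready :- insured, payment_cleared.]; r12 [pick_ticket :- notify_customer, fragile_item, payment_cleared.]. New: backorder, route_local, dock_ready, pick_ticket.
Round 2: r8 [hazmat_flag :- route_local, dock_ready, address_valid.]; r11 [order_received :- backorder, stock_low, pick_ticket.]. New: hazmat_flag, order_received.
Round 3: r2 [split_shipment :- hazmat_flag, oversize_item.]; r9 [manifest_closed :- hazmat_flag, order_received.]. New: split_shipment, manifest_closed.
Round 4: r6 [restock_request :- manifest_closed.]. New: restock_request.
Closure: {address_valid, backorder, carrier_assigned, dock_ready, fragile_item, hazmat_flag, insured, labeled, manifest_closed, notify_customer, order_received, oversize_item, payment_cleared, pick_ticket, restock_request, route_local, shipped, split_shipment, stock_available, stock_low} — 20 facts.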